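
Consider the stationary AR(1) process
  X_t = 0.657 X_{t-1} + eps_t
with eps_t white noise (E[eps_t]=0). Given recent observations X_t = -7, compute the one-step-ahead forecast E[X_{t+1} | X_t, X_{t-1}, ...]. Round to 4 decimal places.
E[X_{t+1} \mid \mathcal F_t] = -4.5990

For an AR(p) model X_t = c + sum_i phi_i X_{t-i} + eps_t, the
one-step-ahead conditional mean is
  E[X_{t+1} | X_t, ...] = c + sum_i phi_i X_{t+1-i}.
Substitute known values:
  E[X_{t+1} | ...] = (0.657) * (-7)
                   = -4.5990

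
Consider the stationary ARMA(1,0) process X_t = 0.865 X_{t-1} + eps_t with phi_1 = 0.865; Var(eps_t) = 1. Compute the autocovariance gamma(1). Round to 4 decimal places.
\gamma(1) = 3.4356

Multiply the model equation by X_{t-k} and take expectations. With theta_0 = psi_0 = 1 and psi_j the MA(infinity) weights, this gives
  gamma(k) - sum_i phi_i gamma(k-i) = c_k,
  c_k = sigma^2 * sum_{j=k..q} theta_j psi_{j-k}   (c_k = 0 for k > q),
using gamma(-m) = gamma(m).
Pure AR (q = 0): c_0 = sigma^2 = 1, c_k = 0 for k >= 1.
Equations for k = 0 and k = 1 (AR order 1):
  gamma(0) = phi_1 gamma(1) + c_0
  gamma(1) = phi_1 gamma(0) + c_1
Substituting the second into the first: gamma(0) (1 - phi_1^2) = c_0 + phi_1 c_1, so
  gamma(0) = c_0 / (1 - phi_1^2) = 1 / (1 - (0.865)^2) = 1 / 0.251775 = 3.9718.
  gamma(1) = phi_1 gamma(0) = (0.865)(3.9718) = 3.435607.
Therefore gamma(1) = 3.4356 (to 4 decimal places).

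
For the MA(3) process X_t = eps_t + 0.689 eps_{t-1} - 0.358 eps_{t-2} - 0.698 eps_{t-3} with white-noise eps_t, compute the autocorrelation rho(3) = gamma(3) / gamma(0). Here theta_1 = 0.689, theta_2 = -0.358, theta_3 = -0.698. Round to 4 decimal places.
\rho(3) = -0.3340

For an MA(q) process with theta_0 = 1, the autocovariance is
  gamma(k) = sigma^2 * sum_{i=0..q-k} theta_i * theta_{i+k},
and rho(k) = gamma(k) / gamma(0). Sigma^2 cancels.
  numerator   = (1)*(-0.698) = -0.698.
  denominator = (1)^2 + (0.689)^2 + (-0.358)^2 + (-0.698)^2 = 2.090089.
  rho(3) = -0.698 / 2.090089 = -0.3340.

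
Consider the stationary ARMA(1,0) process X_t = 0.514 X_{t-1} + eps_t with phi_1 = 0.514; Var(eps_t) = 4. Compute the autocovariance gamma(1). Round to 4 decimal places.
\gamma(1) = 2.7942

Multiply the model equation by X_{t-k} and take expectations. With theta_0 = psi_0 = 1 and psi_j the MA(infinity) weights, this gives
  gamma(k) - sum_i phi_i gamma(k-i) = c_k,
  c_k = sigma^2 * sum_{j=k..q} theta_j psi_{j-k}   (c_k = 0 for k > q),
using gamma(-m) = gamma(m).
Pure AR (q = 0): c_0 = sigma^2 = 4, c_k = 0 for k >= 1.
Equations for k = 0 and k = 1 (AR order 1):
  gamma(0) = phi_1 gamma(1) + c_0
  gamma(1) = phi_1 gamma(0) + c_1
Substituting the second into the first: gamma(0) (1 - phi_1^2) = c_0 + phi_1 c_1, so
  gamma(0) = c_0 / (1 - phi_1^2) = 4 / (1 - (0.514)^2) = 4 / 0.735804 = 5.43623.
  gamma(1) = phi_1 gamma(0) = (0.514)(5.43623) = 2.794222.
Therefore gamma(1) = 2.7942 (to 4 decimal places).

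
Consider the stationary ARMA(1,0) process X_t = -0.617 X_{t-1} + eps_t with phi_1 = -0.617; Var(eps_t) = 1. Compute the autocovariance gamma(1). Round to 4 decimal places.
\gamma(1) = -0.9963

Multiply the model equation by X_{t-k} and take expectations. With theta_0 = psi_0 = 1 and psi_j the MA(infinity) weights, this gives
  gamma(k) - sum_i phi_i gamma(k-i) = c_k,
  c_k = sigma^2 * sum_{j=k..q} theta_j psi_{j-k}   (c_k = 0 for k > q),
using gamma(-m) = gamma(m).
Pure AR (q = 0): c_0 = sigma^2 = 1, c_k = 0 for k >= 1.
Equations for k = 0 and k = 1 (AR order 1):
  gamma(0) = phi_1 gamma(1) + c_0
  gamma(1) = phi_1 gamma(0) + c_1
Substituting the second into the first: gamma(0) (1 - phi_1^2) = c_0 + phi_1 c_1, so
  gamma(0) = c_0 / (1 - phi_1^2) = 1 / (1 - (-0.617)^2) = 1 / 0.619311 = 1.614698.
  gamma(1) = phi_1 gamma(0) = (-0.617)(1.614698) = -0.996268.
Therefore gamma(1) = -0.9963 (to 4 decimal places).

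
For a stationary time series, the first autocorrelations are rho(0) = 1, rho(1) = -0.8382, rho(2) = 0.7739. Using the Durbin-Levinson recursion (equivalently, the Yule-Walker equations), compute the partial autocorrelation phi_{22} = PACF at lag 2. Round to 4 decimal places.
\phi_{22} = 0.2398

The PACF at lag k is phi_{kk}, the last component of the solution
to the Yule-Walker system G_k phi = r_k where
  (G_k)_{ij} = rho(|i - j|), (r_k)_i = rho(i), i,j = 1..k.
Equivalently, Durbin-Levinson gives phi_{kk} iteratively:
  phi_{11} = rho(1)
  phi_{kk} = [rho(k) - sum_{j=1..k-1} phi_{k-1,j} rho(k-j)]
            / [1 - sum_{j=1..k-1} phi_{k-1,j} rho(j)],
  phi_{k,j} = phi_{k-1,j} - phi_{kk} phi_{k-1,k-j},  j = 1..k-1.
Step k = 1:
  phi_11 = rho(1) = -0.8382.
Step k = 2:
  phi_22 = [rho(2) - phi_11 rho(1)] / [1 - phi_11 rho(1)] = [0.7739 - (-0.8382)(-0.8382)] / [1 - (-0.8382)(-0.8382)]
         = 0.07132076 / 0.29742076 = 0.2398.
Therefore phi_{22} = 0.2398.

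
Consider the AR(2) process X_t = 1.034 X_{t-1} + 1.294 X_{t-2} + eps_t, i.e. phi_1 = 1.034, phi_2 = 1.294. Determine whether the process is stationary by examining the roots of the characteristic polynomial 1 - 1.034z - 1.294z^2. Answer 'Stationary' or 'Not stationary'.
\text{Not stationary}

The AR(p) characteristic polynomial is P(z) = 1 - 1.034z - 1.294z^2.
Stationarity requires all roots to lie outside the unit circle, i.e. |z| > 1 for every root.
Set 1 + (-1.034) z + (-1.294) z^2 = 0, i.e. a z^2 + b z + c = 0 with a = -1.294, b = -1.034, c = 1.
Discriminant D = b^2 - 4ac = (-1.034)^2 - 4*(-1.294)*1 = 1.069156 - (-5.176) = 6.245156.
D >= 0, so the roots are real: z = (-b +/- sqrt(D)) / (2a) = (1.034 +/- 2.499031) / (-2.588).
  z_1 = (1.034 + 2.499031) / (-2.588) = -1.3652,   |z_1| = 1.3652.
  z_2 = (1.034 - 2.499031) / (-2.588) = 0.5661,   |z_2| = 0.5661.
Moduli of all roots: 1.3652, 0.5661.
All moduli strictly greater than 1? No.
Verdict: Not stationary.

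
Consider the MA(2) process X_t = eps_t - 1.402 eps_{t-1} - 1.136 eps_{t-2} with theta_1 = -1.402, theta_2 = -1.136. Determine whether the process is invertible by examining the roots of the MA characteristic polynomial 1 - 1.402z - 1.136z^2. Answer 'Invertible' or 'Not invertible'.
\text{Not invertible}

The MA(q) characteristic polynomial is P(z) = 1 - 1.402z - 1.136z^2.
Invertibility requires all roots to lie outside the unit circle, i.e. |z| > 1 for every root.
Set 1 + (-1.402) z + (-1.136) z^2 = 0, i.e. a z^2 + b z + c = 0 with a = -1.136, b = -1.402, c = 1.
Discriminant D = b^2 - 4ac = (-1.402)^2 - 4*(-1.136)*1 = 1.965604 - (-4.544) = 6.509604.
D >= 0, so the roots are real: z = (-b +/- sqrt(D)) / (2a) = (1.402 +/- 2.551393) / (-2.272).
  z_1 = (1.402 + 2.551393) / (-2.272) = -1.74,   |z_1| = 1.74.
  z_2 = (1.402 - 2.551393) / (-2.272) = 0.5059,   |z_2| = 0.5059.
Moduli of all roots: 1.7400, 0.5059.
All moduli strictly greater than 1? No.
Verdict: Not invertible.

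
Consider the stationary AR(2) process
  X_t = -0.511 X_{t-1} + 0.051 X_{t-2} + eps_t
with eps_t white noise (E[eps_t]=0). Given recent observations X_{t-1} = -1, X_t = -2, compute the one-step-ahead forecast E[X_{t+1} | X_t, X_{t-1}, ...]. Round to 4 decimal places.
E[X_{t+1} \mid \mathcal F_t] = 0.9710

For an AR(p) model X_t = c + sum_i phi_i X_{t-i} + eps_t, the
one-step-ahead conditional mean is
  E[X_{t+1} | X_t, ...] = c + sum_i phi_i X_{t+1-i}.
Substitute known values:
  E[X_{t+1} | ...] = (-0.511) * (-2) + (0.051) * (-1)
                   = 0.9710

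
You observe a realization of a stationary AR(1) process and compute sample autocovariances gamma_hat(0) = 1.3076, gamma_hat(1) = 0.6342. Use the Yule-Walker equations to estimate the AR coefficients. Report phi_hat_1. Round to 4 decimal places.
\hat\phi_{1} = 0.4850

The Yule-Walker equations for an AR(p) process read, in matrix form,
  Gamma_p phi = r_p,   with   (Gamma_p)_{ij} = gamma(|i - j|),
                       (r_p)_i = gamma(i),   i,j = 1..p.
Substitute the sample gammas (Toeplitz matrix and right-hand side of size 1):
  Gamma_p = [[1.3076]]
  r_p     = [0.6342]
With p = 1 this is the single equation gamma(0) phi_1 = gamma(1):
  phi_hat_1 = gamma(1) / gamma(0) = 0.6342 / 1.3076 = 0.4850.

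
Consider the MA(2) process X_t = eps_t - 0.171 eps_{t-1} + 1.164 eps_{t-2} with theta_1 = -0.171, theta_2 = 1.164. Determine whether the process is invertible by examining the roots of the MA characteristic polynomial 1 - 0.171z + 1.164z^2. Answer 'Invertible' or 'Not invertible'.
\text{Not invertible}

The MA(q) characteristic polynomial is P(z) = 1 - 0.171z + 1.164z^2.
Invertibility requires all roots to lie outside the unit circle, i.e. |z| > 1 for every root.
Set 1 + (-0.171) z + (1.164) z^2 = 0, i.e. a z^2 + b z + c = 0 with a = 1.164, b = -0.171, c = 1.
Discriminant D = b^2 - 4ac = (-0.171)^2 - 4*(1.164)*1 = 0.029241 - (4.656) = -4.626759.
D < 0, so the roots are the complex-conjugate pair z = (-b +/- i sqrt(-D)) / (2a) = 0.0735 +/- 0.924i.
For a conjugate pair |z|^2 = z * conj(z) = (product of roots) = c/a = 1/(1.164) = 0.859107, so |z| = sqrt(0.859107) = 0.9269 for both roots.
Moduli of all roots: 0.9269, 0.9269.
All moduli strictly greater than 1? No.
Verdict: Not invertible.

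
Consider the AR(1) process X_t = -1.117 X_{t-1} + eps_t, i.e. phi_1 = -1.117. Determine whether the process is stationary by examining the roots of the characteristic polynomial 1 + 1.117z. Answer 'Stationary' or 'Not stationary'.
\text{Not stationary}

The AR(p) characteristic polynomial is P(z) = 1 + 1.117z.
Stationarity requires all roots to lie outside the unit circle, i.e. |z| > 1 for every root.
This is linear in z: 1 + (1.117) z = 0  =>  z = -1/(1.117) = -0.895255,  |z| = 0.895255.
Moduli of all roots: 0.8953.
All moduli strictly greater than 1? No.
Verdict: Not stationary.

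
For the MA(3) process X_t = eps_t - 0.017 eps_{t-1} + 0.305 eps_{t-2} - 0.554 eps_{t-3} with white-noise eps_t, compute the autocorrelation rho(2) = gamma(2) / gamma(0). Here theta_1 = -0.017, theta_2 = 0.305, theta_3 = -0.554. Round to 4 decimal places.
\rho(2) = 0.2245

For an MA(q) process with theta_0 = 1, the autocovariance is
  gamma(k) = sigma^2 * sum_{i=0..q-k} theta_i * theta_{i+k},
and rho(k) = gamma(k) / gamma(0). Sigma^2 cancels.
  numerator   = (1)*(0.305) + (-0.017)*(-0.554) = 0.314418.
  denominator = (1)^2 + (-0.017)^2 + (0.305)^2 + (-0.554)^2 = 1.40023.
  rho(2) = 0.314418 / 1.40023 = 0.2245.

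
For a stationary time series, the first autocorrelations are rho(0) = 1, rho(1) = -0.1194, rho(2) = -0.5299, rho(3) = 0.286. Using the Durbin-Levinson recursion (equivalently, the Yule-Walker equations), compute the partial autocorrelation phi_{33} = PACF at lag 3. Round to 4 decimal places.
\phi_{33} = 0.1779

The PACF at lag k is phi_{kk}, the last component of the solution
to the Yule-Walker system G_k phi = r_k where
  (G_k)_{ij} = rho(|i - j|), (r_k)_i = rho(i), i,j = 1..k.
Equivalently, Durbin-Levinson gives phi_{kk} iteratively:
  phi_{11} = rho(1)
  phi_{kk} = [rho(k) - sum_{j=1..k-1} phi_{k-1,j} rho(k-j)]
            / [1 - sum_{j=1..k-1} phi_{k-1,j} rho(j)],
  phi_{k,j} = phi_{k-1,j} - phi_{kk} phi_{k-1,k-j},  j = 1..k-1.
Step k = 1:
  phi_11 = rho(1) = -0.1194.
Step k = 2:
  phi_22 = [rho(2) - phi_11 rho(1)] / [1 - phi_11 rho(1)] = [-0.5299 - (-0.1194)(-0.1194)] / [1 - (-0.1194)(-0.1194)]
         = -0.54415636 / 0.98574364 = -0.552026.
  Update: phi_21 = phi_11 - phi_22 phi_11 = -0.1194 - (-0.552026)(-0.1194) = -0.185312.
Step k = 3:
  phi_33 = [rho(3) - phi_21 rho(2) - phi_22 rho(1)] / [1 - phi_21 rho(1) - phi_22 rho(2)]
    numerator   = 0.286 - (-0.185312)(-0.5299) - (-0.552026)(-0.1194) = 0.12189127
    denominator = 1 - (-0.185312)(-0.1194) - (-0.552026)(-0.5299) = 0.68535505
  phi_33 = 0.12189127 / 0.68535505 = 0.1779.
Therefore phi_{33} = 0.1779.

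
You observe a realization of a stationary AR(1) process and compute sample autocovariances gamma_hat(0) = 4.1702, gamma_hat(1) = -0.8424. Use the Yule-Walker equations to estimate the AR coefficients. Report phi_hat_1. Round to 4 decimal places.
\hat\phi_{1} = -0.2020

The Yule-Walker equations for an AR(p) process read, in matrix form,
  Gamma_p phi = r_p,   with   (Gamma_p)_{ij} = gamma(|i - j|),
                       (r_p)_i = gamma(i),   i,j = 1..p.
Substitute the sample gammas (Toeplitz matrix and right-hand side of size 1):
  Gamma_p = [[4.1702]]
  r_p     = [-0.8424]
With p = 1 this is the single equation gamma(0) phi_1 = gamma(1):
  phi_hat_1 = gamma(1) / gamma(0) = -0.8424 / 4.1702 = -0.2020.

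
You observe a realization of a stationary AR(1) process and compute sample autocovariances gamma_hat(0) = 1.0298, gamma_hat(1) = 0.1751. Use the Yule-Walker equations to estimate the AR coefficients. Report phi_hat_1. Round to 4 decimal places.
\hat\phi_{1} = 0.1700

The Yule-Walker equations for an AR(p) process read, in matrix form,
  Gamma_p phi = r_p,   with   (Gamma_p)_{ij} = gamma(|i - j|),
                       (r_p)_i = gamma(i),   i,j = 1..p.
Substitute the sample gammas (Toeplitz matrix and right-hand side of size 1):
  Gamma_p = [[1.0298]]
  r_p     = [0.1751]
With p = 1 this is the single equation gamma(0) phi_1 = gamma(1):
  phi_hat_1 = gamma(1) / gamma(0) = 0.1751 / 1.0298 = 0.1700.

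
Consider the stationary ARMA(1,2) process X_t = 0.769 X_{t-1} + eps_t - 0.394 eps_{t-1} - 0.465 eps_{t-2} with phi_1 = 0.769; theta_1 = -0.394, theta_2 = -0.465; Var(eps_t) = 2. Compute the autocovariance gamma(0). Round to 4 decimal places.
\gamma(0) = 2.4339

Multiply the model equation by X_{t-k} and take expectations. With theta_0 = psi_0 = 1 and psi_j the MA(infinity) weights, this gives
  gamma(k) - sum_i phi_i gamma(k-i) = c_k,
  c_k = sigma^2 * sum_{j=k..q} theta_j psi_{j-k}   (c_k = 0 for k > q),
using gamma(-m) = gamma(m).
psi-weights needed (psi_j = theta_j + sum_i phi_i psi_{j-i}):
  psi_1 = theta_1 + phi_1 = -0.394 + (0.769) = 0.375
  psi_2 = theta_2 + phi_1 psi_1 = -0.465 + (0.769)(0.375) = -0.176625
Right-hand sides:
  c_0 = sigma^2 (1 + theta_1 psi_1 + theta_2 psi_2) = 2 * (1 + (-0.394)(0.375) + (-0.465)(-0.176625)) = 2 * 0.934381 = 1.868761
  c_1 = sigma^2 (theta_1 + theta_2 psi_1) = 2 * (-0.394 + (-0.465)(0.375)) = -1.13675
  c_2 = sigma^2 theta_2 = 2 * (-0.465) = -0.93
Equations for k = 0 and k = 1 (AR order 1):
  gamma(0) = phi_1 gamma(1) + c_0
  gamma(1) = phi_1 gamma(0) + c_1
Substituting the second into the first: gamma(0) (1 - phi_1^2) = c_0 + phi_1 c_1, so
  gamma(0) = (c_0 + phi_1 c_1) / (1 - phi_1^2) = (1.868761 + (0.769)(-1.13675)) / (1 - (0.769)^2) = 0.9946 / 0.408639 = 2.433934.
Therefore gamma(0) = 2.4339 (to 4 decimal places).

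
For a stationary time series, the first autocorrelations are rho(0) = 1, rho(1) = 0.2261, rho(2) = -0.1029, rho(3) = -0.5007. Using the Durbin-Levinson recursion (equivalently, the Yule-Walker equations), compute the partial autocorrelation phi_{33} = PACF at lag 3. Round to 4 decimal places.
\phi_{33} = -0.4730

The PACF at lag k is phi_{kk}, the last component of the solution
to the Yule-Walker system G_k phi = r_k where
  (G_k)_{ij} = rho(|i - j|), (r_k)_i = rho(i), i,j = 1..k.
Equivalently, Durbin-Levinson gives phi_{kk} iteratively:
  phi_{11} = rho(1)
  phi_{kk} = [rho(k) - sum_{j=1..k-1} phi_{k-1,j} rho(k-j)]
            / [1 - sum_{j=1..k-1} phi_{k-1,j} rho(j)],
  phi_{k,j} = phi_{k-1,j} - phi_{kk} phi_{k-1,k-j},  j = 1..k-1.
Step k = 1:
  phi_11 = rho(1) = 0.2261.
Step k = 2:
  phi_22 = [rho(2) - phi_11 rho(1)] / [1 - phi_11 rho(1)] = [-0.1029 - (0.2261)(0.2261)] / [1 - (0.2261)(0.2261)]
         = -0.15402121 / 0.94887879 = -0.162319.
  Update: phi_21 = phi_11 - phi_22 phi_11 = 0.2261 - (-0.162319)(0.2261) = 0.2628.
Step k = 3:
  phi_33 = [rho(3) - phi_21 rho(2) - phi_22 rho(1)] / [1 - phi_21 rho(1) - phi_22 rho(2)]
    numerator   = -0.5007 - (0.2628)(-0.1029) - (-0.162319)(0.2261) = -0.43695748
    denominator = 1 - (0.2628)(0.2261) - (-0.162319)(-0.1029) = 0.9238782
  phi_33 = -0.43695748 / 0.9238782 = -0.473.
Therefore phi_{33} = -0.4730.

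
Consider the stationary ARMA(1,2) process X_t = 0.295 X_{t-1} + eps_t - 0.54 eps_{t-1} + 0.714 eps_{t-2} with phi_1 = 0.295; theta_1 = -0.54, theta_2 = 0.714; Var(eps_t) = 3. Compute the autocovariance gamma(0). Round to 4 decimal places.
\gamma(0) = 4.5333

Multiply the model equation by X_{t-k} and take expectations. With theta_0 = psi_0 = 1 and psi_j the MA(infinity) weights, this gives
  gamma(k) - sum_i phi_i gamma(k-i) = c_k,
  c_k = sigma^2 * sum_{j=k..q} theta_j psi_{j-k}   (c_k = 0 for k > q),
using gamma(-m) = gamma(m).
psi-weights needed (psi_j = theta_j + sum_i phi_i psi_{j-i}):
  psi_1 = theta_1 + phi_1 = -0.54 + (0.295) = -0.245
  psi_2 = theta_2 + phi_1 psi_1 = 0.714 + (0.295)(-0.245) = 0.641725
Right-hand sides:
  c_0 = sigma^2 (1 + theta_1 psi_1 + theta_2 psi_2) = 3 * (1 + (-0.54)(-0.245) + (0.714)(0.641725)) = 3 * 1.590492 = 4.771475
  c_1 = sigma^2 (theta_1 + theta_2 psi_1) = 3 * (-0.54 + (0.714)(-0.245)) = -2.14479
  c_2 = sigma^2 theta_2 = 3 * (0.714) = 2.142
Equations for k = 0 and k = 1 (AR order 1):
  gamma(0) = phi_1 gamma(1) + c_0
  gamma(1) = phi_1 gamma(0) + c_1
Substituting the second into the first: gamma(0) (1 - phi_1^2) = c_0 + phi_1 c_1, so
  gamma(0) = (c_0 + phi_1 c_1) / (1 - phi_1^2) = (4.771475 + (0.295)(-2.14479)) / (1 - (0.295)^2) = 4.138762 / 0.912975 = 4.53327.
Therefore gamma(0) = 4.5333 (to 4 decimal places).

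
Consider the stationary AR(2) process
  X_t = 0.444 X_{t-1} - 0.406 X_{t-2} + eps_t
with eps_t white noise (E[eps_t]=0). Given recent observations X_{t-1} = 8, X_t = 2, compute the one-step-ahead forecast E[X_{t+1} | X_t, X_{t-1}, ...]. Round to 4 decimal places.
E[X_{t+1} \mid \mathcal F_t] = -2.3600

For an AR(p) model X_t = c + sum_i phi_i X_{t-i} + eps_t, the
one-step-ahead conditional mean is
  E[X_{t+1} | X_t, ...] = c + sum_i phi_i X_{t+1-i}.
Substitute known values:
  E[X_{t+1} | ...] = (0.444) * (2) + (-0.406) * (8)
                   = -2.3600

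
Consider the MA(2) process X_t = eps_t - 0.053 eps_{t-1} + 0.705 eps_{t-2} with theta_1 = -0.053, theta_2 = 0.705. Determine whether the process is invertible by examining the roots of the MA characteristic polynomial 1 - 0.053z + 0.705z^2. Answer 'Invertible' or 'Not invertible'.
\text{Invertible}

The MA(q) characteristic polynomial is P(z) = 1 - 0.053z + 0.705z^2.
Invertibility requires all roots to lie outside the unit circle, i.e. |z| > 1 for every root.
Set 1 + (-0.053) z + (0.705) z^2 = 0, i.e. a z^2 + b z + c = 0 with a = 0.705, b = -0.053, c = 1.
Discriminant D = b^2 - 4ac = (-0.053)^2 - 4*(0.705)*1 = 0.002809 - (2.82) = -2.817191.
D < 0, so the roots are the complex-conjugate pair z = (-b +/- i sqrt(-D)) / (2a) = 0.0376 +/- 1.1904i.
For a conjugate pair |z|^2 = z * conj(z) = (product of roots) = c/a = 1/(0.705) = 1.41844, so |z| = sqrt(1.41844) = 1.191 for both roots.
Moduli of all roots: 1.1910, 1.1910.
All moduli strictly greater than 1? Yes.
Verdict: Invertible.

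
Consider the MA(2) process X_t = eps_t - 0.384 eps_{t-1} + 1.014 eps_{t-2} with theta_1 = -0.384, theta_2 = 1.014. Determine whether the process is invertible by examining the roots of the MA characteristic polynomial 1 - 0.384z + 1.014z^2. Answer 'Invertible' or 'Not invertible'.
\text{Not invertible}

The MA(q) characteristic polynomial is P(z) = 1 - 0.384z + 1.014z^2.
Invertibility requires all roots to lie outside the unit circle, i.e. |z| > 1 for every root.
Set 1 + (-0.384) z + (1.014) z^2 = 0, i.e. a z^2 + b z + c = 0 with a = 1.014, b = -0.384, c = 1.
Discriminant D = b^2 - 4ac = (-0.384)^2 - 4*(1.014)*1 = 0.147456 - (4.056) = -3.908544.
D < 0, so the roots are the complex-conjugate pair z = (-b +/- i sqrt(-D)) / (2a) = 0.1893 +/- 0.9749i.
For a conjugate pair |z|^2 = z * conj(z) = (product of roots) = c/a = 1/(1.014) = 0.986193, so |z| = sqrt(0.986193) = 0.9931 for both roots.
Moduli of all roots: 0.9931, 0.9931.
All moduli strictly greater than 1? No.
Verdict: Not invertible.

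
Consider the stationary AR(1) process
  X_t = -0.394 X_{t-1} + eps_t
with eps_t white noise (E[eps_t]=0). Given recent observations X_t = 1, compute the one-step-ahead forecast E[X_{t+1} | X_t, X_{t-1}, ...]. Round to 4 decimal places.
E[X_{t+1} \mid \mathcal F_t] = -0.3940

For an AR(p) model X_t = c + sum_i phi_i X_{t-i} + eps_t, the
one-step-ahead conditional mean is
  E[X_{t+1} | X_t, ...] = c + sum_i phi_i X_{t+1-i}.
Substitute known values:
  E[X_{t+1} | ...] = (-0.394) * (1)
                   = -0.3940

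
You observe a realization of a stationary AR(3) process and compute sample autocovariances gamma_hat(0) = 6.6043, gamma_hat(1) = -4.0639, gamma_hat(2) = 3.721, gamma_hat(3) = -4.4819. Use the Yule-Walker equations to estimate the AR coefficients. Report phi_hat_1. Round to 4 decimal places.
\hat\phi_{1} = -0.3000

The Yule-Walker equations for an AR(p) process read, in matrix form,
  Gamma_p phi = r_p,   with   (Gamma_p)_{ij} = gamma(|i - j|),
                       (r_p)_i = gamma(i),   i,j = 1..p.
Substitute the sample gammas (Toeplitz matrix and right-hand side of size 3):
  Gamma_p = [[6.6043, -4.0639, 3.721], [-4.0639, 6.6043, -4.0639], [3.721, -4.0639, 6.6043]]
  r_p     = [-4.0639, 3.721, -4.4819]
Written out (R1..R3):
  (R1) 6.6043 phi_1 - 4.0639 phi_2 + 3.721 phi_3 = -4.0639
  (R2) -4.0639 phi_1 + 6.6043 phi_2 - 4.0639 phi_3 = 3.721
  (R3) 3.721 phi_1 - 4.0639 phi_2 + 6.6043 phi_3 = -4.4819
Gaussian elimination:
  R2 <- R2 - (-4.0639/6.6043) R1 = R2 - (-0.615342) R1:  4.103614 phi_2 - 1.774214 phi_3 = 1.220314
  R3 <- R3 - (3.721/6.6043) R1 = R3 - (0.563421) R1:  -1.774214 phi_2 + 4.507811 phi_3 = -2.192214
  R3 <- R3 - (-1.774214/4.103614) R2 = R3 - (-0.432354) R2:  3.740722 phi_3 = -1.664607
Back-substitution:
  phi_hat_3 = -1.664607 / 3.740722 = -0.444996
  phi_hat_2 = (1.220314 - (-1.774214)(-0.444996)) / 4.103614 = 0.10498
  phi_hat_1 = (-4.0639 - (-4.0639)(0.10498) - (3.721)(-0.444996)) / 6.6043 = -0.300023
So phi_hat = [-0.3000, 0.1050, -0.4450].
Therefore phi_hat_1 = -0.3000.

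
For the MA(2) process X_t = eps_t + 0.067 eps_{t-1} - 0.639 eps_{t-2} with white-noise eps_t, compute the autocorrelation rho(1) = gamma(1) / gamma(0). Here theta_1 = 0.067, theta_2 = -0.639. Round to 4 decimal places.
\rho(1) = 0.0171

For an MA(q) process with theta_0 = 1, the autocovariance is
  gamma(k) = sigma^2 * sum_{i=0..q-k} theta_i * theta_{i+k},
and rho(k) = gamma(k) / gamma(0). Sigma^2 cancels.
  numerator   = (1)*(0.067) + (0.067)*(-0.639) = 0.024187.
  denominator = (1)^2 + (0.067)^2 + (-0.639)^2 = 1.41281.
  rho(1) = 0.024187 / 1.41281 = 0.0171.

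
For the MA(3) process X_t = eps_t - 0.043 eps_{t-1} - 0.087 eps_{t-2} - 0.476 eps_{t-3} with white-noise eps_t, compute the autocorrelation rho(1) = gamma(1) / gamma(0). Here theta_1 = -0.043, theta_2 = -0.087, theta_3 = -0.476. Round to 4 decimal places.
\rho(1) = 0.0017

For an MA(q) process with theta_0 = 1, the autocovariance is
  gamma(k) = sigma^2 * sum_{i=0..q-k} theta_i * theta_{i+k},
and rho(k) = gamma(k) / gamma(0). Sigma^2 cancels.
  numerator   = (1)*(-0.043) + (-0.043)*(-0.087) + (-0.087)*(-0.476) = 0.002153.
  denominator = (1)^2 + (-0.043)^2 + (-0.087)^2 + (-0.476)^2 = 1.235994.
  rho(1) = 0.002153 / 1.235994 = 0.0017.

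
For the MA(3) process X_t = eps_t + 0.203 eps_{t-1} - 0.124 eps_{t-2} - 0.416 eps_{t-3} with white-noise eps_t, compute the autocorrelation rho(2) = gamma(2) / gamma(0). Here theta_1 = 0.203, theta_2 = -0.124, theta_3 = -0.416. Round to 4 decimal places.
\rho(2) = -0.1695

For an MA(q) process with theta_0 = 1, the autocovariance is
  gamma(k) = sigma^2 * sum_{i=0..q-k} theta_i * theta_{i+k},
and rho(k) = gamma(k) / gamma(0). Sigma^2 cancels.
  numerator   = (1)*(-0.124) + (0.203)*(-0.416) = -0.208448.
  denominator = (1)^2 + (0.203)^2 + (-0.124)^2 + (-0.416)^2 = 1.229641.
  rho(2) = -0.208448 / 1.229641 = -0.1695.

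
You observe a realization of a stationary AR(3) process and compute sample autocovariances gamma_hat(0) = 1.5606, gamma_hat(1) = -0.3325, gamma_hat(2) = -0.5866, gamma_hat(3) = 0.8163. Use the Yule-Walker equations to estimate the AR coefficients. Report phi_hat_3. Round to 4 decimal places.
\hat\phi_{3} = 0.4080

The Yule-Walker equations for an AR(p) process read, in matrix form,
  Gamma_p phi = r_p,   with   (Gamma_p)_{ij} = gamma(|i - j|),
                       (r_p)_i = gamma(i),   i,j = 1..p.
Substitute the sample gammas (Toeplitz matrix and right-hand side of size 3):
  Gamma_p = [[1.5606, -0.3325, -0.5866], [-0.3325, 1.5606, -0.3325], [-0.5866, -0.3325, 1.5606]]
  r_p     = [-0.3325, -0.5866, 0.8163]
Written out (R1..R3):
  (R1) 1.5606 phi_1 - 0.3325 phi_2 - 0.5866 phi_3 = -0.3325
  (R2) -0.3325 phi_1 + 1.5606 phi_2 - 0.3325 phi_3 = -0.5866
  (R3) -0.5866 phi_1 - 0.3325 phi_2 + 1.5606 phi_3 = 0.8163
Gaussian elimination:
  R2 <- R2 - (-0.3325/1.5606) R1 = R2 - (-0.213059) R1:  1.489758 phi_2 - 0.45748 phi_3 = -0.657442
  R3 <- R3 - (-0.5866/1.5606) R1 = R3 - (-0.375881) R1:  -0.45748 phi_2 + 1.340108 phi_3 = 0.69132
  R3 <- R3 - (-0.45748/1.489758) R2 = R3 - (-0.307084) R2:  1.199623 phi_3 = 0.48943
Back-substitution:
  phi_hat_3 = 0.48943 / 1.199623 = 0.407986
  phi_hat_2 = (-0.657442 - (-0.45748)(0.407986)) / 1.489758 = -0.316022
  phi_hat_1 = (-0.3325 - (-0.3325)(-0.316022) - (-0.5866)(0.407986)) / 1.5606 = -0.127036
So phi_hat = [-0.1270, -0.3160, 0.4080].
Therefore phi_hat_3 = 0.4080.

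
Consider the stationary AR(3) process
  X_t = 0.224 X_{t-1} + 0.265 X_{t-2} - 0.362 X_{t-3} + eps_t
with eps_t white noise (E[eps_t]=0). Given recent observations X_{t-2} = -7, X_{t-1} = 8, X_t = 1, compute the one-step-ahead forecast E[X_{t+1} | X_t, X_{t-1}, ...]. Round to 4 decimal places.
E[X_{t+1} \mid \mathcal F_t] = 4.8780

For an AR(p) model X_t = c + sum_i phi_i X_{t-i} + eps_t, the
one-step-ahead conditional mean is
  E[X_{t+1} | X_t, ...] = c + sum_i phi_i X_{t+1-i}.
Substitute known values:
  E[X_{t+1} | ...] = (0.224) * (1) + (0.265) * (8) + (-0.362) * (-7)
                   = 4.8780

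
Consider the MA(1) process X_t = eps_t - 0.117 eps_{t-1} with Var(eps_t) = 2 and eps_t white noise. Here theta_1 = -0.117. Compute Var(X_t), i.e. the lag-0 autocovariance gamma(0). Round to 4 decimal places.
\gamma(0) = 2.0274

For an MA(q) process X_t = eps_t + sum_i theta_i eps_{t-i} with
Var(eps_t) = sigma^2, the variance is
  gamma(0) = sigma^2 * (1 + sum_i theta_i^2).
  sum_i theta_i^2 = (-0.117)^2 = 0.013689.
  gamma(0) = 2 * (1 + 0.013689) = 2 * 1.013689 = 2.027378, which rounds to 2.0274.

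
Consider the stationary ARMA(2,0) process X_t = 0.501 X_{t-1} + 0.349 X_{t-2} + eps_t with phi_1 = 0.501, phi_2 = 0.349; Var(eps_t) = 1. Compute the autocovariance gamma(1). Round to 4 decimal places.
\gamma(1) = 2.1492

Multiply the model equation by X_{t-k} and take expectations. With theta_0 = psi_0 = 1 and psi_j the MA(infinity) weights, this gives
  gamma(k) - sum_i phi_i gamma(k-i) = c_k,
  c_k = sigma^2 * sum_{j=k..q} theta_j psi_{j-k}   (c_k = 0 for k > q),
using gamma(-m) = gamma(m).
Pure AR (q = 0): c_0 = sigma^2 = 1, c_k = 0 for k >= 1.
Equations for k = 0, 1, 2 (AR order 2, c_2 = 0):
  (E0) gamma(0) = phi_1 gamma(1) + phi_2 gamma(2) + c_0
  (E1) gamma(1) = phi_1 gamma(0) + phi_2 gamma(1) + c_1
  (E2) gamma(2) = phi_1 gamma(1) + phi_2 gamma(0)
From (E1): gamma(1) = A gamma(0) + B with
  A = phi_1 / (1 - phi_2) = 0.501 / 0.651 = 0.769585,   B = c_1 / (1 - phi_2) = 0 / 0.651 = 0.
Insert (E2) into (E0): gamma(0) (1 - phi_2^2) = phi_1 (1 + phi_2) gamma(1) + c_0.
  phi_1 (1 + phi_2) = (0.501)(1.349) = 0.675849,   1 - phi_2^2 = 0.878199.
Replace gamma(1) by A gamma(0) + B and collect gamma(0):
  gamma(0) [0.878199 - (0.675849)(0.769585)] = c_0 = 1
  gamma(0) * 0.358076 = 1
  gamma(0) = 1 / 0.358076 = 2.792707.
  gamma(1) = A gamma(0) = (0.769585)(2.792707) = 2.149226.
Therefore gamma(1) = 2.1492 (to 4 decimal places).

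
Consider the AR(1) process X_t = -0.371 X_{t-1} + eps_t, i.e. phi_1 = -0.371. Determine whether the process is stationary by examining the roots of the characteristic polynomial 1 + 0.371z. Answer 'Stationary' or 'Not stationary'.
\text{Stationary}

The AR(p) characteristic polynomial is P(z) = 1 + 0.371z.
Stationarity requires all roots to lie outside the unit circle, i.e. |z| > 1 for every root.
This is linear in z: 1 + (0.371) z = 0  =>  z = -1/(0.371) = -2.695418,  |z| = 2.695418.
Moduli of all roots: 2.6954.
All moduli strictly greater than 1? Yes.
Verdict: Stationary.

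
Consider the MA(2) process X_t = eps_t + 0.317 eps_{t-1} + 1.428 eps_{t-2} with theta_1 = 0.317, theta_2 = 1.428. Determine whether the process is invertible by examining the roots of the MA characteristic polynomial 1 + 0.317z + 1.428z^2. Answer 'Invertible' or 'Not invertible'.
\text{Not invertible}

The MA(q) characteristic polynomial is P(z) = 1 + 0.317z + 1.428z^2.
Invertibility requires all roots to lie outside the unit circle, i.e. |z| > 1 for every root.
Set 1 + (0.317) z + (1.428) z^2 = 0, i.e. a z^2 + b z + c = 0 with a = 1.428, b = 0.317, c = 1.
Discriminant D = b^2 - 4ac = (0.317)^2 - 4*(1.428)*1 = 0.100489 - (5.712) = -5.611511.
D < 0, so the roots are the complex-conjugate pair z = (-b +/- i sqrt(-D)) / (2a) = -0.111 +/- 0.8294i.
For a conjugate pair |z|^2 = z * conj(z) = (product of roots) = c/a = 1/(1.428) = 0.70028, so |z| = sqrt(0.70028) = 0.8368 for both roots.
Moduli of all roots: 0.8368, 0.8368.
All moduli strictly greater than 1? No.
Verdict: Not invertible.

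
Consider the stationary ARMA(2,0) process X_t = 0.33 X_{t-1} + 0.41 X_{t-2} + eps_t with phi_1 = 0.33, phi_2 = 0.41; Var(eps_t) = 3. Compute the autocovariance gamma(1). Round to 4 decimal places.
\gamma(1) = 2.9353

Multiply the model equation by X_{t-k} and take expectations. With theta_0 = psi_0 = 1 and psi_j the MA(infinity) weights, this gives
  gamma(k) - sum_i phi_i gamma(k-i) = c_k,
  c_k = sigma^2 * sum_{j=k..q} theta_j psi_{j-k}   (c_k = 0 for k > q),
using gamma(-m) = gamma(m).
Pure AR (q = 0): c_0 = sigma^2 = 3, c_k = 0 for k >= 1.
Equations for k = 0, 1, 2 (AR order 2, c_2 = 0):
  (E0) gamma(0) = phi_1 gamma(1) + phi_2 gamma(2) + c_0
  (E1) gamma(1) = phi_1 gamma(0) + phi_2 gamma(1) + c_1
  (E2) gamma(2) = phi_1 gamma(1) + phi_2 gamma(0)
From (E1): gamma(1) = A gamma(0) + B with
  A = phi_1 / (1 - phi_2) = 0.33 / 0.59 = 0.559322,   B = c_1 / (1 - phi_2) = 0 / 0.59 = 0.
Insert (E2) into (E0): gamma(0) (1 - phi_2^2) = phi_1 (1 + phi_2) gamma(1) + c_0.
  phi_1 (1 + phi_2) = (0.33)(1.41) = 0.4653,   1 - phi_2^2 = 0.8319.
Replace gamma(1) by A gamma(0) + B and collect gamma(0):
  gamma(0) [0.8319 - (0.4653)(0.559322)] = c_0 = 3
  gamma(0) * 0.571647 = 3
  gamma(0) = 3 / 0.571647 = 5.24799.
  gamma(1) = A gamma(0) = (0.559322)(5.24799) = 2.935316.
Therefore gamma(1) = 2.9353 (to 4 decimal places).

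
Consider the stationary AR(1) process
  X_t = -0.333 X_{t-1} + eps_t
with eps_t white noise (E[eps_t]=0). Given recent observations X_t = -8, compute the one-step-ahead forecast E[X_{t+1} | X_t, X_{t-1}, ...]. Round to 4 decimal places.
E[X_{t+1} \mid \mathcal F_t] = 2.6640

For an AR(p) model X_t = c + sum_i phi_i X_{t-i} + eps_t, the
one-step-ahead conditional mean is
  E[X_{t+1} | X_t, ...] = c + sum_i phi_i X_{t+1-i}.
Substitute known values:
  E[X_{t+1} | ...] = (-0.333) * (-8)
                   = 2.6640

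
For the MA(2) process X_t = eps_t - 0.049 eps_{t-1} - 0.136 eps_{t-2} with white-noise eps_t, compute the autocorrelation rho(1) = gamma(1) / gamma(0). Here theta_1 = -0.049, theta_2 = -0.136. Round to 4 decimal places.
\rho(1) = -0.0415

For an MA(q) process with theta_0 = 1, the autocovariance is
  gamma(k) = sigma^2 * sum_{i=0..q-k} theta_i * theta_{i+k},
and rho(k) = gamma(k) / gamma(0). Sigma^2 cancels.
  numerator   = (1)*(-0.049) + (-0.049)*(-0.136) = -0.042336.
  denominator = (1)^2 + (-0.049)^2 + (-0.136)^2 = 1.020897.
  rho(1) = -0.042336 / 1.020897 = -0.0415.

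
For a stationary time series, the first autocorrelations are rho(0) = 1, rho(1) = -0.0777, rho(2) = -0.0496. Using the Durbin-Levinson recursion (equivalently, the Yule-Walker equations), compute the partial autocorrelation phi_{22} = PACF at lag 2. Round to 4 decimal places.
\phi_{22} = -0.0560

The PACF at lag k is phi_{kk}, the last component of the solution
to the Yule-Walker system G_k phi = r_k where
  (G_k)_{ij} = rho(|i - j|), (r_k)_i = rho(i), i,j = 1..k.
Equivalently, Durbin-Levinson gives phi_{kk} iteratively:
  phi_{11} = rho(1)
  phi_{kk} = [rho(k) - sum_{j=1..k-1} phi_{k-1,j} rho(k-j)]
            / [1 - sum_{j=1..k-1} phi_{k-1,j} rho(j)],
  phi_{k,j} = phi_{k-1,j} - phi_{kk} phi_{k-1,k-j},  j = 1..k-1.
Step k = 1:
  phi_11 = rho(1) = -0.0777.
Step k = 2:
  phi_22 = [rho(2) - phi_11 rho(1)] / [1 - phi_11 rho(1)] = [-0.0496 - (-0.0777)(-0.0777)] / [1 - (-0.0777)(-0.0777)]
         = -0.05563729 / 0.99396271 = -0.056.
Therefore phi_{22} = -0.0560.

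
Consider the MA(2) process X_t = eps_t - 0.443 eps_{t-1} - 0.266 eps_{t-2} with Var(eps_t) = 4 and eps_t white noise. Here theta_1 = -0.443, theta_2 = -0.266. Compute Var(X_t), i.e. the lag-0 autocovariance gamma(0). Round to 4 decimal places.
\gamma(0) = 5.0680

For an MA(q) process X_t = eps_t + sum_i theta_i eps_{t-i} with
Var(eps_t) = sigma^2, the variance is
  gamma(0) = sigma^2 * (1 + sum_i theta_i^2).
  sum_i theta_i^2 = (-0.443)^2 + (-0.266)^2 = 0.196249 + 0.070756 = 0.267005.
  gamma(0) = 4 * (1 + 0.267005) = 4 * 1.267005 = 5.06802, which rounds to 5.0680.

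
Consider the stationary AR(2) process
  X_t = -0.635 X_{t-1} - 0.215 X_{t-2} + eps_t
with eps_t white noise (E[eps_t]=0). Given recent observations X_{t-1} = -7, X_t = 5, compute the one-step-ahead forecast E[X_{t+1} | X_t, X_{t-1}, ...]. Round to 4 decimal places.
E[X_{t+1} \mid \mathcal F_t] = -1.6700

For an AR(p) model X_t = c + sum_i phi_i X_{t-i} + eps_t, the
one-step-ahead conditional mean is
  E[X_{t+1} | X_t, ...] = c + sum_i phi_i X_{t+1-i}.
Substitute known values:
  E[X_{t+1} | ...] = (-0.635) * (5) + (-0.215) * (-7)
                   = -1.6700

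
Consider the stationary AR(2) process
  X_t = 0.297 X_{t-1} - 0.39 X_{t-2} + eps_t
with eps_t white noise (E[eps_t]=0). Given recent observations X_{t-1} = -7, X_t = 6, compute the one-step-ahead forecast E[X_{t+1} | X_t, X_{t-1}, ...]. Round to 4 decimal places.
E[X_{t+1} \mid \mathcal F_t] = 4.5120

For an AR(p) model X_t = c + sum_i phi_i X_{t-i} + eps_t, the
one-step-ahead conditional mean is
  E[X_{t+1} | X_t, ...] = c + sum_i phi_i X_{t+1-i}.
Substitute known values:
  E[X_{t+1} | ...] = (0.297) * (6) + (-0.39) * (-7)
                   = 4.5120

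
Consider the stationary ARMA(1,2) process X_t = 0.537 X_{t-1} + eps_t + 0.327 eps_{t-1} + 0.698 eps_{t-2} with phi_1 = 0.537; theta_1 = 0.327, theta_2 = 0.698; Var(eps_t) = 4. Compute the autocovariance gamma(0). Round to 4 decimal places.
\gamma(0) = 14.5751

Multiply the model equation by X_{t-k} and take expectations. With theta_0 = psi_0 = 1 and psi_j the MA(infinity) weights, this gives
  gamma(k) - sum_i phi_i gamma(k-i) = c_k,
  c_k = sigma^2 * sum_{j=k..q} theta_j psi_{j-k}   (c_k = 0 for k > q),
using gamma(-m) = gamma(m).
psi-weights needed (psi_j = theta_j + sum_i phi_i psi_{j-i}):
  psi_1 = theta_1 + phi_1 = 0.327 + (0.537) = 0.864
  psi_2 = theta_2 + phi_1 psi_1 = 0.698 + (0.537)(0.864) = 1.161968
Right-hand sides:
  c_0 = sigma^2 (1 + theta_1 psi_1 + theta_2 psi_2) = 4 * (1 + (0.327)(0.864) + (0.698)(1.161968)) = 4 * 2.093582 = 8.374327
  c_1 = sigma^2 (theta_1 + theta_2 psi_1) = 4 * (0.327 + (0.698)(0.864)) = 3.720288
  c_2 = sigma^2 theta_2 = 4 * (0.698) = 2.792
Equations for k = 0 and k = 1 (AR order 1):
  gamma(0) = phi_1 gamma(1) + c_0
  gamma(1) = phi_1 gamma(0) + c_1
Substituting the second into the first: gamma(0) (1 - phi_1^2) = c_0 + phi_1 c_1, so
  gamma(0) = (c_0 + phi_1 c_1) / (1 - phi_1^2) = (8.374327 + (0.537)(3.720288)) / (1 - (0.537)^2) = 10.372121 / 0.711631 = 14.57514.
Therefore gamma(0) = 14.5751 (to 4 decimal places).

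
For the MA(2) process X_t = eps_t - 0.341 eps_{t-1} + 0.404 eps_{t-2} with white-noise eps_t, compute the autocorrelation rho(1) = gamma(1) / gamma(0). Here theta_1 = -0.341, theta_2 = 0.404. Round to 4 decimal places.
\rho(1) = -0.3742

For an MA(q) process with theta_0 = 1, the autocovariance is
  gamma(k) = sigma^2 * sum_{i=0..q-k} theta_i * theta_{i+k},
and rho(k) = gamma(k) / gamma(0). Sigma^2 cancels.
  numerator   = (1)*(-0.341) + (-0.341)*(0.404) = -0.478764.
  denominator = (1)^2 + (-0.341)^2 + (0.404)^2 = 1.279497.
  rho(1) = -0.478764 / 1.279497 = -0.3742.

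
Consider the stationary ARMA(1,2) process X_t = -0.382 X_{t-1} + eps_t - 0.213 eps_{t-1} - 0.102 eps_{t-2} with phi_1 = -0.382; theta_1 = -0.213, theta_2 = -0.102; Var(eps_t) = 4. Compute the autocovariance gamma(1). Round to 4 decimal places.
\gamma(1) = -2.7063

Multiply the model equation by X_{t-k} and take expectations. With theta_0 = psi_0 = 1 and psi_j the MA(infinity) weights, this gives
  gamma(k) - sum_i phi_i gamma(k-i) = c_k,
  c_k = sigma^2 * sum_{j=k..q} theta_j psi_{j-k}   (c_k = 0 for k > q),
using gamma(-m) = gamma(m).
psi-weights needed (psi_j = theta_j + sum_i phi_i psi_{j-i}):
  psi_1 = theta_1 + phi_1 = -0.213 + (-0.382) = -0.595
  psi_2 = theta_2 + phi_1 psi_1 = -0.102 + (-0.382)(-0.595) = 0.12529
Right-hand sides:
  c_0 = sigma^2 (1 + theta_1 psi_1 + theta_2 psi_2) = 4 * (1 + (-0.213)(-0.595) + (-0.102)(0.12529)) = 4 * 1.113955 = 4.455822
  c_1 = sigma^2 (theta_1 + theta_2 psi_1) = 4 * (-0.213 + (-0.102)(-0.595)) = -0.60924
  c_2 = sigma^2 theta_2 = 4 * (-0.102) = -0.408
Equations for k = 0 and k = 1 (AR order 1):
  gamma(0) = phi_1 gamma(1) + c_0
  gamma(1) = phi_1 gamma(0) + c_1
Substituting the second into the first: gamma(0) (1 - phi_1^2) = c_0 + phi_1 c_1, so
  gamma(0) = (c_0 + phi_1 c_1) / (1 - phi_1^2) = (4.455822 + (-0.382)(-0.60924)) / (1 - (-0.382)^2) = 4.688551 / 0.854076 = 5.489618.
  gamma(1) = phi_1 gamma(0) + c_1 = (-0.382)(5.489618) + (-0.60924) = -2.706274.
Therefore gamma(1) = -2.7063 (to 4 decimal places).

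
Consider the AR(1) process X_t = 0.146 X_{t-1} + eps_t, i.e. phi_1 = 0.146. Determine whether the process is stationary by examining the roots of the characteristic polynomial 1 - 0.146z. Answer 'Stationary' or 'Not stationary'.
\text{Stationary}

The AR(p) characteristic polynomial is P(z) = 1 - 0.146z.
Stationarity requires all roots to lie outside the unit circle, i.e. |z| > 1 for every root.
This is linear in z: 1 + (-0.146) z = 0  =>  z = -1/(-0.146) = 6.849315,  |z| = 6.849315.
Moduli of all roots: 6.8493.
All moduli strictly greater than 1? Yes.
Verdict: Stationary.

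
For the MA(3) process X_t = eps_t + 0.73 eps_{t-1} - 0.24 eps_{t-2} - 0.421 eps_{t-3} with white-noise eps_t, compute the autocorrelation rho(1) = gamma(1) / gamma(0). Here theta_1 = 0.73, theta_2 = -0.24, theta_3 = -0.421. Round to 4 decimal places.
\rho(1) = 0.3710

For an MA(q) process with theta_0 = 1, the autocovariance is
  gamma(k) = sigma^2 * sum_{i=0..q-k} theta_i * theta_{i+k},
and rho(k) = gamma(k) / gamma(0). Sigma^2 cancels.
  numerator   = (1)*(0.73) + (0.73)*(-0.24) + (-0.24)*(-0.421) = 0.65584.
  denominator = (1)^2 + (0.73)^2 + (-0.24)^2 + (-0.421)^2 = 1.767741.
  rho(1) = 0.65584 / 1.767741 = 0.3710.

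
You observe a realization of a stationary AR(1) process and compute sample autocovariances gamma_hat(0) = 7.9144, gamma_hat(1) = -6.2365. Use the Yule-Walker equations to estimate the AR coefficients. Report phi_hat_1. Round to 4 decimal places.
\hat\phi_{1} = -0.7880

The Yule-Walker equations for an AR(p) process read, in matrix form,
  Gamma_p phi = r_p,   with   (Gamma_p)_{ij} = gamma(|i - j|),
                       (r_p)_i = gamma(i),   i,j = 1..p.
Substitute the sample gammas (Toeplitz matrix and right-hand side of size 1):
  Gamma_p = [[7.9144]]
  r_p     = [-6.2365]
With p = 1 this is the single equation gamma(0) phi_1 = gamma(1):
  phi_hat_1 = gamma(1) / gamma(0) = -6.2365 / 7.9144 = -0.7880.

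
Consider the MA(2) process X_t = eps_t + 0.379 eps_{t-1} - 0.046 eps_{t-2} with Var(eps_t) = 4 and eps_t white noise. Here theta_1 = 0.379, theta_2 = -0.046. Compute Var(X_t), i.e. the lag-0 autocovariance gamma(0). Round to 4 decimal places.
\gamma(0) = 4.5830

For an MA(q) process X_t = eps_t + sum_i theta_i eps_{t-i} with
Var(eps_t) = sigma^2, the variance is
  gamma(0) = sigma^2 * (1 + sum_i theta_i^2).
  sum_i theta_i^2 = (0.379)^2 + (-0.046)^2 = 0.143641 + 0.002116 = 0.145757.
  gamma(0) = 4 * (1 + 0.145757) = 4 * 1.145757 = 4.583028, which rounds to 4.5830.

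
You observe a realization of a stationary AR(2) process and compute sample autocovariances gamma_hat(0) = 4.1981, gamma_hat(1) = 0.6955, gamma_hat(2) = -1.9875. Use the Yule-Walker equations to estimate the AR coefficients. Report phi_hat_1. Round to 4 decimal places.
\hat\phi_{1} = 0.2510

The Yule-Walker equations for an AR(p) process read, in matrix form,
  Gamma_p phi = r_p,   with   (Gamma_p)_{ij} = gamma(|i - j|),
                       (r_p)_i = gamma(i),   i,j = 1..p.
Substitute the sample gammas (Toeplitz matrix and right-hand side of size 2):
  Gamma_p = [[4.1981, 0.6955], [0.6955, 4.1981]]
  r_p     = [0.6955, -1.9875]
Written out:
  4.1981 phi_1 + 0.6955 phi_2 = 0.6955
  0.6955 phi_1 + 4.1981 phi_2 = -1.9875
Solve by Cramer's rule:
  det = gamma(0)^2 - gamma(1)^2 = (4.1981)^2 - (0.6955)^2 = 17.62404361 - 0.48372025 = 17.14032336
  phi_hat_1 = [gamma(1) gamma(0) - gamma(1) gamma(2)] / det = [(0.6955)(4.1981) - (0.6955)(-1.9875)] / 17.14032336 = 4.3020848 / 17.14032336 = 0.251
  phi_hat_2 = [gamma(0) gamma(2) - gamma(1)^2] / det = [(4.1981)(-1.9875) - (0.6955)^2] / 17.14032336 = -8.827444 / 17.14032336 = -0.515
So phi_hat = [0.2510, -0.5150].
Therefore phi_hat_1 = 0.2510.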